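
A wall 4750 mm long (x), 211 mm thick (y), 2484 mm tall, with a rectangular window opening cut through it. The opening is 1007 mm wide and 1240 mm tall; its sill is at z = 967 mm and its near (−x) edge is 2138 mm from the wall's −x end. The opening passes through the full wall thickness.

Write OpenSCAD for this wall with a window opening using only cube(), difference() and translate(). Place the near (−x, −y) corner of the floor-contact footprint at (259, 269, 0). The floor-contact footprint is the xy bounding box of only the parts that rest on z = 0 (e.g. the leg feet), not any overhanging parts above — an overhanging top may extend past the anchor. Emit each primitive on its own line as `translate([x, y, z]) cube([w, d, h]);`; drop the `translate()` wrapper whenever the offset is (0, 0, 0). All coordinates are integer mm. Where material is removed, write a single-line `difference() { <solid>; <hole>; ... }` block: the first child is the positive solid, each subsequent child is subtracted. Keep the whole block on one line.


difference() { translate([259, 269, 0]) cube([4750, 211, 2484]); translate([2397, 269, 967]) cube([1007, 211, 1240]); }


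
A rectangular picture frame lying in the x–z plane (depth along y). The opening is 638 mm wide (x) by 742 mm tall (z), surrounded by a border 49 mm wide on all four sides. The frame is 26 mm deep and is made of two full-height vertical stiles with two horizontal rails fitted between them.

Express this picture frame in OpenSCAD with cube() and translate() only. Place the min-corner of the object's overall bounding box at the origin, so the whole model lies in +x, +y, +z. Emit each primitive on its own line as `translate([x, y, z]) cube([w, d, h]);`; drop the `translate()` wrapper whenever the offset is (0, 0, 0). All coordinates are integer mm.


cube([49, 26, 840]);
translate([687, 0, 0]) cube([49, 26, 840]);
translate([49, 0, 0]) cube([638, 26, 49]);
translate([49, 0, 791]) cube([638, 26, 49]);


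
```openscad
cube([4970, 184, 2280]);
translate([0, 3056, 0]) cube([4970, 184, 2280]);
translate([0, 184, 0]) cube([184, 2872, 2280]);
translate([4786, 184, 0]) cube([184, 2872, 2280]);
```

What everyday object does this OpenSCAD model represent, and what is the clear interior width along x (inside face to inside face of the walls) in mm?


A house (or room) frame. The interior width is 4602 mm.

Four 2280 mm walls enclosing a rectangle with no floor or roof — a room or house frame. Outside width is 4970 mm and wall thickness is 184 mm, so the interior width is 4970 − 2 × 184 = 4602 mm.


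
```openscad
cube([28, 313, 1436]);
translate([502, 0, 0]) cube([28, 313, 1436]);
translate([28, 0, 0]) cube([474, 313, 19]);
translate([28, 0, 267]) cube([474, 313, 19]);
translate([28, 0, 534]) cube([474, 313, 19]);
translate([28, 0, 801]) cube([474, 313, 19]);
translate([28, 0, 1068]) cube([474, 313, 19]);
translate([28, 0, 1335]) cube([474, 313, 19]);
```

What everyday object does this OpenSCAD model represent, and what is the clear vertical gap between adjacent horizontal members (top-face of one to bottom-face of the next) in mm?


A bookshelf. The clear shelf gap is 248 mm.

Two tall side panels with 6 horizontal boards between them — a bookshelf. The first two shelf undersides are at z = 0 and z = 267; with shelf thickness 19, the clear gap is 267 − 0 − 19 = 248 mm.


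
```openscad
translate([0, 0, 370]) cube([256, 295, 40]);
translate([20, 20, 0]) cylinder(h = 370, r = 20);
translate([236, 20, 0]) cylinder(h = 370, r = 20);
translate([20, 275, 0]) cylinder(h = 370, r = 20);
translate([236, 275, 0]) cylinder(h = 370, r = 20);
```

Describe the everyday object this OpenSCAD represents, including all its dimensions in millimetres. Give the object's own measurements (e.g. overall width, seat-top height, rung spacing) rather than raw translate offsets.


A four-legged stool. The seat is a 256×295×40 mm slab whose top surface is at z = 410 mm; four round legs, each 40 mm in diameter, run from the floor (z = 0) to the underside of the seat, each leg's axis is inset half a diameter from the nearest pair of seat edges (so the leg's bounding box is flush with the corner).


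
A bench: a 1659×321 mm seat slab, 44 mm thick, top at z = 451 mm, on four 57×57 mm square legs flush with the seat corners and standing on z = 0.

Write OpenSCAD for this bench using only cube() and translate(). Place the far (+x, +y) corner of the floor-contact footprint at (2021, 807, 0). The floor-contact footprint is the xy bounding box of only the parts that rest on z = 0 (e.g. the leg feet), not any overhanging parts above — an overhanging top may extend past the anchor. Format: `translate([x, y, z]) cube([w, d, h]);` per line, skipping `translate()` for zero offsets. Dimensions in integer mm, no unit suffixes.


translate([362, 486, 407]) cube([1659, 321, 44]);
translate([362, 486, 0]) cube([57, 57, 407]);
translate([362, 750, 0]) cube([57, 57, 407]);
translate([1964, 486, 0]) cube([57, 57, 407]);
translate([1964, 750, 0]) cube([57, 57, 407]);


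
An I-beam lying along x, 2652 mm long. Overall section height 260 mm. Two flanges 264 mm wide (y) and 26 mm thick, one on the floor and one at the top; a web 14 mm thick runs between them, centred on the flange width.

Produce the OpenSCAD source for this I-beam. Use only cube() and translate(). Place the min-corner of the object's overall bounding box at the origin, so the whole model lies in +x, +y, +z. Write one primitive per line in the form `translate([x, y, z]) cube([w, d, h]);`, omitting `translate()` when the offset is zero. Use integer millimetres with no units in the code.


cube([2652, 264, 26]);
translate([0, 125, 26]) cube([2652, 14, 208]);
translate([0, 0, 234]) cube([2652, 264, 26]);


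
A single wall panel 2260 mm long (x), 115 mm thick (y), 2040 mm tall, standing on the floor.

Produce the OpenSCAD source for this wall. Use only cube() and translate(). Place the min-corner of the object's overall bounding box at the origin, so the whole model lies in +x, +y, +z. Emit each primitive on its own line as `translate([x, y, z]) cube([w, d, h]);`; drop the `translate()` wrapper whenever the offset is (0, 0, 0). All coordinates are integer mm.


cube([2260, 115, 2040]);


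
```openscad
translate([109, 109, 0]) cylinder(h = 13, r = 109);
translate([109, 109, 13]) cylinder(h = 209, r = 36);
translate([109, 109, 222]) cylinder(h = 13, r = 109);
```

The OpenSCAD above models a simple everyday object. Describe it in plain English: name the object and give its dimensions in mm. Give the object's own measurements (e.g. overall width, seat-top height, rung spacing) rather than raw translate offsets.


A spool: two coaxial disc flanges of radius 109 mm and thickness 13 mm, joined by a core cylinder of radius 36 mm and height 209 mm. The lower flange rests on z = 0 and the three cylinders share a vertical axis.


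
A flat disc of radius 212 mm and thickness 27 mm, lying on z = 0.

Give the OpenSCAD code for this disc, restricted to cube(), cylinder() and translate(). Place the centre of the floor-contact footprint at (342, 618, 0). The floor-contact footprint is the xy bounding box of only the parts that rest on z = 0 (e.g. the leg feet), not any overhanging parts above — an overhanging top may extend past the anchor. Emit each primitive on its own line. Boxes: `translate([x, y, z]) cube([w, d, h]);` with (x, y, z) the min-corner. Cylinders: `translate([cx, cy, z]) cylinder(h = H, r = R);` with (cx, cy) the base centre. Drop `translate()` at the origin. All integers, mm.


translate([342, 618, 0]) cylinder(h = 27, r = 212);


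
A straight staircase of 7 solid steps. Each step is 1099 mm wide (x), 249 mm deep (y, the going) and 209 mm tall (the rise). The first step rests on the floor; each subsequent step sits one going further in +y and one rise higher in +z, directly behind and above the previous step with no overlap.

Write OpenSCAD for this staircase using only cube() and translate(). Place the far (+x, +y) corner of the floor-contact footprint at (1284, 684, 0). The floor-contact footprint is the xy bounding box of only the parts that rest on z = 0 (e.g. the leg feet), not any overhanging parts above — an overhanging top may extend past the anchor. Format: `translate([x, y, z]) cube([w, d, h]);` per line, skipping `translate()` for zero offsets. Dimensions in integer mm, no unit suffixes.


translate([185, 435, 0]) cube([1099, 249, 209]);
translate([185, 684, 209]) cube([1099, 249, 209]);
translate([185, 933, 418]) cube([1099, 249, 209]);
translate([185, 1182, 627]) cube([1099, 249, 209]);
translate([185, 1431, 836]) cube([1099, 249, 209]);
translate([185, 1680, 1045]) cube([1099, 249, 209]);
translate([185, 1929, 1254]) cube([1099, 249, 209]);


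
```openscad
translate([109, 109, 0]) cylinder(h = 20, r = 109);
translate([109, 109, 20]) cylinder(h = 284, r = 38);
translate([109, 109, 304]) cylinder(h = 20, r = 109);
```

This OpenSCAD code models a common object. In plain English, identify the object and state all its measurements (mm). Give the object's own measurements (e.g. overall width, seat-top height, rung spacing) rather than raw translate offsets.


A spool: two coaxial disc flanges of radius 109 mm and thickness 20 mm, joined by a core cylinder of radius 38 mm and height 284 mm. The lower flange rests on z = 0 and the three cylinders share a vertical axis.


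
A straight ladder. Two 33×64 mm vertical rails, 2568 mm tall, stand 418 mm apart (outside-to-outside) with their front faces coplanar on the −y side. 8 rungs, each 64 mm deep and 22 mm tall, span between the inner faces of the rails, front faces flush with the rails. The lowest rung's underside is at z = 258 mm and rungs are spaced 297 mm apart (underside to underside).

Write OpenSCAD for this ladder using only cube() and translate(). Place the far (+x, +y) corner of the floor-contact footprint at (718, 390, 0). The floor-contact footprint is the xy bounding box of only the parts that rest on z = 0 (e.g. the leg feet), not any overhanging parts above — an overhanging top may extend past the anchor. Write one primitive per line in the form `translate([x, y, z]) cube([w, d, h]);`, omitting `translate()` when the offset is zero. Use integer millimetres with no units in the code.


// rung span = 418 - 2*33 = 352
// rung[k] z = 258 + k*297
translate([300, 326, 0]) cube([33, 64, 2568]);
translate([685, 326, 0]) cube([33, 64, 2568]);
translate([333, 326, 258]) cube([352, 64, 22]);
translate([333, 326, 555]) cube([352, 64, 22]);
translate([333, 326, 852]) cube([352, 64, 22]);
translate([333, 326, 1149]) cube([352, 64, 22]);
translate([333, 326, 1446]) cube([352, 64, 22]);
translate([333, 326, 1743]) cube([352, 64, 22]);
translate([333, 326, 2040]) cube([352, 64, 22]);
translate([333, 326, 2337]) cube([352, 64, 22]);


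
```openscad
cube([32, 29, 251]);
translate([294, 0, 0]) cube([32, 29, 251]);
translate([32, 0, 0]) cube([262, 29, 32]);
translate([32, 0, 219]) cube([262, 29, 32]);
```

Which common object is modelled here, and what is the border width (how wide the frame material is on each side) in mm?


A picture frame. The border width is 32 mm.

Four thin pieces enclosing a rectangular opening — a picture frame. The two full-height stiles are 251 mm tall; the top rail sits at z = 219 and is 32 mm tall, so the border above the opening is 251 − 219 = 32 mm, matching the stile x-width.


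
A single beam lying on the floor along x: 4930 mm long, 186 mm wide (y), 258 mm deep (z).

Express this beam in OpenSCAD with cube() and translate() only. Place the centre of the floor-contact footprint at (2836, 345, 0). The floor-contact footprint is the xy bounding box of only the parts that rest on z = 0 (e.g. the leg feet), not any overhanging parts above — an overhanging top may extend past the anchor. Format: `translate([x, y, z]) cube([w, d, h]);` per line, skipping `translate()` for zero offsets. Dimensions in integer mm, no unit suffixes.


translate([371, 252, 0]) cube([4930, 186, 258]);


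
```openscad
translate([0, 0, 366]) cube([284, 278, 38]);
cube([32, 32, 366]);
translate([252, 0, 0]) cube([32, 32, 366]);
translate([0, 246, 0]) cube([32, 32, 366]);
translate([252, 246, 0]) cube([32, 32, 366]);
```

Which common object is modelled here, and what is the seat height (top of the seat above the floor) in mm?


A stool. The seat height is 404 mm.

A 284×278×38 slab at z = 366 on four corner posts — a stool. The seat top is 366 + 38 = 404 mm.


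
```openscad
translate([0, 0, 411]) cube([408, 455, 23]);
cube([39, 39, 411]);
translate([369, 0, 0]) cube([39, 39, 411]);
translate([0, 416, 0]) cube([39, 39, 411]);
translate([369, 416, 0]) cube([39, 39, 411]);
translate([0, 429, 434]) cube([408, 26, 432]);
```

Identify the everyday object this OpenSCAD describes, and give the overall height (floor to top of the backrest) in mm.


A chair. The overall height is 866 mm.

A slab on four corner posts with a tall panel at the back — a chair. The seat slab sits at z = 411 with thickness 23, and the 432 mm backrest starts at the seat top, so the overall height is 411 + 23 + 432 = 866 mm.


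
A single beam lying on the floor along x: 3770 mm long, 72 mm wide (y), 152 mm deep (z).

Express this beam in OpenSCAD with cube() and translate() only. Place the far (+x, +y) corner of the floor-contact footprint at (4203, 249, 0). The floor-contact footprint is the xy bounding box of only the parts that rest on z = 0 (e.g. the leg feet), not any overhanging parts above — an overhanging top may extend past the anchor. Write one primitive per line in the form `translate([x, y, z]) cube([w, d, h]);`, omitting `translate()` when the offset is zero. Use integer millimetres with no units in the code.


translate([433, 177, 0]) cube([3770, 72, 152]);


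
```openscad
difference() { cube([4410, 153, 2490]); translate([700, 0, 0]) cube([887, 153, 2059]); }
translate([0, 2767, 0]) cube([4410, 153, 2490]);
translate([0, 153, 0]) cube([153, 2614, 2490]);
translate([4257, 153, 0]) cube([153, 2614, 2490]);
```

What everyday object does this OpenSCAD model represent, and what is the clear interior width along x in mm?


A single room. The interior width is 4104 mm.

Four walls enclosing a rectangle with a door in the front wall — a room. Outside width 4410 minus two 153 mm walls gives 4104 mm.


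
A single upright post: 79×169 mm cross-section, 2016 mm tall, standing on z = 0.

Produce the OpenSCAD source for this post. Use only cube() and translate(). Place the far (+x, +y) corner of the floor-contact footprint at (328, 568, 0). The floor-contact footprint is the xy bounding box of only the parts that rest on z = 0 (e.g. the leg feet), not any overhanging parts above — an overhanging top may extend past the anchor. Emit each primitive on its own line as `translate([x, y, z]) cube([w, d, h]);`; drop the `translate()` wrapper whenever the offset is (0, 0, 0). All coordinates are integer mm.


translate([249, 399, 0]) cube([79, 169, 2016]);


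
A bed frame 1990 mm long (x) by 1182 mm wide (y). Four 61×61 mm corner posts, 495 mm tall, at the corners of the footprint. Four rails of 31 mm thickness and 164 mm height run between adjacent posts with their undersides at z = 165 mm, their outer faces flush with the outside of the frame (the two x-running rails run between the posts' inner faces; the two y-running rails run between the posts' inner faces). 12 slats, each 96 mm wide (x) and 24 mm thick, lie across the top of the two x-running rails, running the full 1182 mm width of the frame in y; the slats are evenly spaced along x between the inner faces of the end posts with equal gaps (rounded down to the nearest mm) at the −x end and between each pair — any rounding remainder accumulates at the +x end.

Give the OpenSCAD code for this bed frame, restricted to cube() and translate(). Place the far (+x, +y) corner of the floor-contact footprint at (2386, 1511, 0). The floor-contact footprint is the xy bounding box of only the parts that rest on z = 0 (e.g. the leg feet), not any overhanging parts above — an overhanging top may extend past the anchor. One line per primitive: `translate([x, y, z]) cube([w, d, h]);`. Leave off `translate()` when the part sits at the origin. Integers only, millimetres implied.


translate([396, 329, 0]) cube([61, 61, 495]);
translate([396, 1450, 0]) cube([61, 61, 495]);
translate([2325, 329, 0]) cube([61, 61, 495]);
translate([2325, 1450, 0]) cube([61, 61, 495]);
translate([457, 329, 165]) cube([1868, 31, 164]);
translate([457, 1480, 165]) cube([1868, 31, 164]);
translate([396, 390, 165]) cube([31, 1060, 164]);
translate([2355, 390, 165]) cube([31, 1060, 164]);
translate([512, 329, 329]) cube([96, 1182, 24]);
translate([663, 329, 329]) cube([96, 1182, 24]);
translate([814, 329, 329]) cube([96, 1182, 24]);
translate([965, 329, 329]) cube([96, 1182, 24]);
translate([1116, 329, 329]) cube([96, 1182, 24]);
translate([1267, 329, 329]) cube([96, 1182, 24]);
translate([1418, 329, 329]) cube([96, 1182, 24]);
translate([1569, 329, 329]) cube([96, 1182, 24]);
translate([1720, 329, 329]) cube([96, 1182, 24]);
translate([1871, 329, 329]) cube([96, 1182, 24]);
translate([2022, 329, 329]) cube([96, 1182, 24]);
translate([2173, 329, 329]) cube([96, 1182, 24]);


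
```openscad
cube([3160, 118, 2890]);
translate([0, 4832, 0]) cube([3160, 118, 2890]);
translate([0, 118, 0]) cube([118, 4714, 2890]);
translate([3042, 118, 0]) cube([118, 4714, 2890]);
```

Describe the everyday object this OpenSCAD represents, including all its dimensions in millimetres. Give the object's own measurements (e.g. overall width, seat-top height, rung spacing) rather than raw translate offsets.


The wall frame of a small rectangular building: four walls, each 2890 mm tall and 118 mm thick, enclosing a footprint 3160 mm (x) by 4950 mm (y) outside-to-outside, with no floor or roof. The front and back walls (the −y and +y sides) span the full width; the two side walls fit between them.


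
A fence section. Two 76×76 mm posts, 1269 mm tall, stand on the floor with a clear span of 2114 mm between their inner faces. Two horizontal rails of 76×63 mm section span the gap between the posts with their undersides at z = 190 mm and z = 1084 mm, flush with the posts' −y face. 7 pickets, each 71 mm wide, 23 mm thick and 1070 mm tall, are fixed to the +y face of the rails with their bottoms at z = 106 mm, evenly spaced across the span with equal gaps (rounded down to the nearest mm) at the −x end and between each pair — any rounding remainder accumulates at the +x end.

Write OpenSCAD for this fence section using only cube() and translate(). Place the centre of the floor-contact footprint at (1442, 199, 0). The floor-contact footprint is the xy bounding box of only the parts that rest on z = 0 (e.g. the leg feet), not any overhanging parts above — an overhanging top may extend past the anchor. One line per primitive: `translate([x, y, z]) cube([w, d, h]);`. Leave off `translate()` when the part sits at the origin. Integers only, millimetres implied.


translate([309, 161, 0]) cube([76, 76, 1269]);
translate([2499, 161, 0]) cube([76, 76, 1269]);
translate([385, 161, 190]) cube([2114, 76, 63]);
translate([385, 161, 1084]) cube([2114, 76, 63]);
translate([587, 237, 106]) cube([71, 23, 1070]);
translate([860, 237, 106]) cube([71, 23, 1070]);
translate([1133, 237, 106]) cube([71, 23, 1070]);
translate([1406, 237, 106]) cube([71, 23, 1070]);
translate([1679, 237, 106]) cube([71, 23, 1070]);
translate([1952, 237, 106]) cube([71, 23, 1070]);
translate([2225, 237, 106]) cube([71, 23, 1070]);


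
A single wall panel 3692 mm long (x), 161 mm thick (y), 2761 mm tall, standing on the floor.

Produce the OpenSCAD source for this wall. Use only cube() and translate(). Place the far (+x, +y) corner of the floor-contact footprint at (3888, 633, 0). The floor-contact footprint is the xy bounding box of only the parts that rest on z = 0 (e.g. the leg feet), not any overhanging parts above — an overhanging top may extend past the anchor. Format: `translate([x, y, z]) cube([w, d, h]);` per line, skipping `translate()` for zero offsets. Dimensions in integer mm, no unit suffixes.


translate([196, 472, 0]) cube([3692, 161, 2761]);


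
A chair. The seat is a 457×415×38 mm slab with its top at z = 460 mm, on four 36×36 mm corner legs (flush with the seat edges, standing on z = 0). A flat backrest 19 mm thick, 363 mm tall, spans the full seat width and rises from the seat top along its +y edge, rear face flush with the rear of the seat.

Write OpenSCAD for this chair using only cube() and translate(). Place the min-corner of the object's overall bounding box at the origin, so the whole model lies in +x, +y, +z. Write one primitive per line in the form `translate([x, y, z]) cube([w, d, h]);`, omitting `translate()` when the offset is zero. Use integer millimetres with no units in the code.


// leg_h = 460 - 38 = 422
translate([0, 0, 422]) cube([457, 415, 38]);
cube([36, 36, 422]);
translate([421, 0, 0]) cube([36, 36, 422]);
translate([0, 379, 0]) cube([36, 36, 422]);
translate([421, 379, 0]) cube([36, 36, 422]);
translate([0, 396, 460]) cube([457, 19, 363]);


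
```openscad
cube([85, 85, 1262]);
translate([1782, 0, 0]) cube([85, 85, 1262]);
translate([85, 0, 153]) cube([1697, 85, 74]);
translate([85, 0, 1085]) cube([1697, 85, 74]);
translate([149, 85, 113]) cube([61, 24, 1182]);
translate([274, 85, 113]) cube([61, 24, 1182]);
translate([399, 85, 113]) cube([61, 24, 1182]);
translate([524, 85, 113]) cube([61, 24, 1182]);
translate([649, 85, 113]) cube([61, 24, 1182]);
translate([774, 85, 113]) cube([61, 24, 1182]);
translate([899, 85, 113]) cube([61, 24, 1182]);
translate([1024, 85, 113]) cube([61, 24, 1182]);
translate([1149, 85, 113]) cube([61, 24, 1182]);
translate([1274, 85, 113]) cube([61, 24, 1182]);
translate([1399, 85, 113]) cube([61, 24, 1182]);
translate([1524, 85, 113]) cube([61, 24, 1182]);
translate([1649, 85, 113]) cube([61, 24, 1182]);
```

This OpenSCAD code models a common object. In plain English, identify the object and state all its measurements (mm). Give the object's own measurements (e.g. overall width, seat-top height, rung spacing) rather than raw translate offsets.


A fence section. Two 85×85 mm posts, 1262 mm tall, stand on the floor with a clear span of 1697 mm between their inner faces. Two horizontal rails of 85×74 mm section span the gap between the posts with their undersides at z = 153 mm and z = 1085 mm, flush with the posts' −y face. 13 pickets, each 61 mm wide, 24 mm thick and 1182 mm tall, are fixed to the +y face of the rails with their bottoms at z = 113 mm, spaced across the span with a 64 mm gap after the −x post and between neighbouring pickets, with 72 mm left before the +x post.


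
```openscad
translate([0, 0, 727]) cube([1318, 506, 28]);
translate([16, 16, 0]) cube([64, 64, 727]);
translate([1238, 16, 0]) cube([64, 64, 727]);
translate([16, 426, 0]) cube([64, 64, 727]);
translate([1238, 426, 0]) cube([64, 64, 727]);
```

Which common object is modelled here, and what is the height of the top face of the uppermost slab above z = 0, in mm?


A table. The table height is 755 mm.

A 1318×506×28 slab sits at z = 727 on four 64 mm square posts — a table. The top surface is at 727 + 28 = 755 mm.


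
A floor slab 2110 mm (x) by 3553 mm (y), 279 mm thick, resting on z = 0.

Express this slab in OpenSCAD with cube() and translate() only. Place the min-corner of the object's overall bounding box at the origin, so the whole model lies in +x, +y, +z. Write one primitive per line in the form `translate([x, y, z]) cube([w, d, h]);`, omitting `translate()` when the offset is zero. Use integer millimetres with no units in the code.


cube([2110, 3553, 279]);


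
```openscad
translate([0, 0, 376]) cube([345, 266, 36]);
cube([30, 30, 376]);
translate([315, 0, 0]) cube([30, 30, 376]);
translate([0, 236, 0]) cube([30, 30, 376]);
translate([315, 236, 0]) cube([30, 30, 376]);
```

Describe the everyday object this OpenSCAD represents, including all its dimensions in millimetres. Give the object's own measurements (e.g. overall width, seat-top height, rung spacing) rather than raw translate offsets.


A four-legged stool. The seat is a 345×266×36 mm slab whose top surface is at z = 412 mm; four square legs, each 30×30 mm in cross-section, run from the floor (z = 0) to the underside of the seat, each flush with a corner of the seat.


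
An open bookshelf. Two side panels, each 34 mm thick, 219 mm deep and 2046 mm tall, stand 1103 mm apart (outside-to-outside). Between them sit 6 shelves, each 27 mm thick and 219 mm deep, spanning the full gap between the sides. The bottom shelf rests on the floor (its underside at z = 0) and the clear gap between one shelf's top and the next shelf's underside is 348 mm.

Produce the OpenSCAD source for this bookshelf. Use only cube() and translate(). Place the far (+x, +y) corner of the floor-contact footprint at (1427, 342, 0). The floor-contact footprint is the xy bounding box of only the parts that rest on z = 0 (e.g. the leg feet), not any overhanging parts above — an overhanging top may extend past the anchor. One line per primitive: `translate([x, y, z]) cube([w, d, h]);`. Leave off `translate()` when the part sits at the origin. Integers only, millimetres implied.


translate([324, 123, 0]) cube([34, 219, 2046]);
translate([1393, 123, 0]) cube([34, 219, 2046]);
translate([358, 123, 0]) cube([1035, 219, 27]);
translate([358, 123, 375]) cube([1035, 219, 27]);
translate([358, 123, 750]) cube([1035, 219, 27]);
translate([358, 123, 1125]) cube([1035, 219, 27]);
translate([358, 123, 1500]) cube([1035, 219, 27]);
translate([358, 123, 1875]) cube([1035, 219, 27]);


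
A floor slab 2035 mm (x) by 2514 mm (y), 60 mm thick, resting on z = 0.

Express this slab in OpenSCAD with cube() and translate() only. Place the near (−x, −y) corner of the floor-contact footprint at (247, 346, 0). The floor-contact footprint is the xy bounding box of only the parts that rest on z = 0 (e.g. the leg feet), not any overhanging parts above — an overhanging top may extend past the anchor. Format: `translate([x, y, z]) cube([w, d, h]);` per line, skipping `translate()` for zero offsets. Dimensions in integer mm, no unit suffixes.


translate([247, 346, 0]) cube([2035, 2514, 60]);


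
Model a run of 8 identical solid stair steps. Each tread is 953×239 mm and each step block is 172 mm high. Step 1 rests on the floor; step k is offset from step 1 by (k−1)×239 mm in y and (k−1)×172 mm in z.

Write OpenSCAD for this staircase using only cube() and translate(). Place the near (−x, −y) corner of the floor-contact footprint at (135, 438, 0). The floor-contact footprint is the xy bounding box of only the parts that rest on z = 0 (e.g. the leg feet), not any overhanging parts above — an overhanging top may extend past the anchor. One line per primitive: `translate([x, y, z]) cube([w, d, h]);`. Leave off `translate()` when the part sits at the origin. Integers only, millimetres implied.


translate([135, 438, 0]) cube([953, 239, 172]);
translate([135, 677, 172]) cube([953, 239, 172]);
translate([135, 916, 344]) cube([953, 239, 172]);
translate([135, 1155, 516]) cube([953, 239, 172]);
translate([135, 1394, 688]) cube([953, 239, 172]);
translate([135, 1633, 860]) cube([953, 239, 172]);
translate([135, 1872, 1032]) cube([953, 239, 172]);
translate([135, 2111, 1204]) cube([953, 239, 172]);


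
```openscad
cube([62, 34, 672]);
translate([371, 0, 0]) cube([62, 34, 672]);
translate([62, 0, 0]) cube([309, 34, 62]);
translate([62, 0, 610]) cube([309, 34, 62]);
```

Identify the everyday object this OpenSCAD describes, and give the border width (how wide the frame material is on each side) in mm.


A picture frame. The border width is 62 mm.

Four thin pieces enclosing a rectangular opening — a picture frame. The two full-height stiles are 672 mm tall; the top rail sits at z = 610 and is 62 mm tall, so the border above the opening is 672 − 610 = 62 mm, matching the stile x-width.


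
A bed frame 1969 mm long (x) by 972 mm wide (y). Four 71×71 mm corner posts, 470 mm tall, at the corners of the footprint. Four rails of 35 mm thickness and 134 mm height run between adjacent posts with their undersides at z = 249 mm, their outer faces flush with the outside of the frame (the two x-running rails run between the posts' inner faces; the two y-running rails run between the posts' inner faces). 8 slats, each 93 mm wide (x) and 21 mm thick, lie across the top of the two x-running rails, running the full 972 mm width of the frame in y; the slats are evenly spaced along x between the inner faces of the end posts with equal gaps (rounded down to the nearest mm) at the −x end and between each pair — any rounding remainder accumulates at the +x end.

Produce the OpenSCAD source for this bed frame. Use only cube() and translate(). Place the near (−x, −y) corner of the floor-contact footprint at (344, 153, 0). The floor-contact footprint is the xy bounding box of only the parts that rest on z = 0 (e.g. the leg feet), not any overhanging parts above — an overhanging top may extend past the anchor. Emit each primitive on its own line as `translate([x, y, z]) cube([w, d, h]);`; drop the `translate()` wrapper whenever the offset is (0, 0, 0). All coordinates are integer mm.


// slat z = rail_z + rail_h = 249 + 134 = 383
// slat gap = ⌊(1827 − 8·93) / 9⌋ = 120
translate([344, 153, 0]) cube([71, 71, 470]);
translate([344, 1054, 0]) cube([71, 71, 470]);
translate([2242, 153, 0]) cube([71, 71, 470]);
translate([2242, 1054, 0]) cube([71, 71, 470]);
translate([415, 153, 249]) cube([1827, 35, 134]);
translate([415, 1090, 249]) cube([1827, 35, 134]);
translate([344, 224, 249]) cube([35, 830, 134]);
translate([2278, 224, 249]) cube([35, 830, 134]);
translate([535, 153, 383]) cube([93, 972, 21]);
translate([748, 153, 383]) cube([93, 972, 21]);
translate([961, 153, 383]) cube([93, 972, 21]);
translate([1174, 153, 383]) cube([93, 972, 21]);
translate([1387, 153, 383]) cube([93, 972, 21]);
translate([1600, 153, 383]) cube([93, 972, 21]);
translate([1813, 153, 383]) cube([93, 972, 21]);
translate([2026, 153, 383]) cube([93, 972, 21]);


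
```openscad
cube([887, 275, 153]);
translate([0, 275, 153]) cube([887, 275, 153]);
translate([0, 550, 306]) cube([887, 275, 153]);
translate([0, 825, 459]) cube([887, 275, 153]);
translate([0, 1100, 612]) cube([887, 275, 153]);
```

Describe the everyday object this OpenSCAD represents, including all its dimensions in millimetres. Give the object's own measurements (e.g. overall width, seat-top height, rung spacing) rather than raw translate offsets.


A straight staircase of 5 solid steps. Each step is 887 mm wide (x), 275 mm deep (y, the going) and 153 mm tall (the rise). The first step rests on the floor; each subsequent step sits one going further in +y and one rise higher in +z, directly behind and above the previous step with no overlap.


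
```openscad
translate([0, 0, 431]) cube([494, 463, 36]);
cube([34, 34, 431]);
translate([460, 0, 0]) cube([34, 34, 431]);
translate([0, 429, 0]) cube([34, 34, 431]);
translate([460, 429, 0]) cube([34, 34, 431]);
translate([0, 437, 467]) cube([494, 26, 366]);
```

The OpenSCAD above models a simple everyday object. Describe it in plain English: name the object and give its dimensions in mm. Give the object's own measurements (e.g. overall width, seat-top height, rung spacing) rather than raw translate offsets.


A chair. The seat is a 494×463×36 mm slab with its top at z = 467 mm, on four 34×34 mm corner legs (flush with the seat edges, standing on z = 0). A flat backrest 26 mm thick, 366 mm tall, spans the full seat width and rises from the seat top along its +y edge, rear face flush with the rear of the seat.


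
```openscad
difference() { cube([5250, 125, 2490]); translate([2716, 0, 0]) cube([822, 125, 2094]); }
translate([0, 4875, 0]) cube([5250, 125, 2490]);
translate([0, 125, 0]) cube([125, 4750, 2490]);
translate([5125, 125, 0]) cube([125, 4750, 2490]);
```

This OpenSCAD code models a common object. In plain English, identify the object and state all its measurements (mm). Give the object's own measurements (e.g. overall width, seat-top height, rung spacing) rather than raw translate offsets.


A single room: four walls, each 2490 mm tall and 125 mm thick, enclosing an outside footprint 5250×5000 mm (x × y), no floor or roof. The front and back walls (−y and +y sides) run the full x-width; the side walls fit between their inner faces. A door opening 822 mm wide and 2094 mm tall is cut through the front wall from the floor up, its −x edge 2716 mm from the wall's −x end.


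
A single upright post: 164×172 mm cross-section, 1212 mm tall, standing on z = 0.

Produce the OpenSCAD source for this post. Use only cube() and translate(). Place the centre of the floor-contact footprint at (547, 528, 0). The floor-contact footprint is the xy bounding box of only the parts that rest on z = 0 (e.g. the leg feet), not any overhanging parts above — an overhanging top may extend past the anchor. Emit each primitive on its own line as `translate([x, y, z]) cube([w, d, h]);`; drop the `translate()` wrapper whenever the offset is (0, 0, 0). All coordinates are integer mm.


translate([465, 442, 0]) cube([164, 172, 1212]);


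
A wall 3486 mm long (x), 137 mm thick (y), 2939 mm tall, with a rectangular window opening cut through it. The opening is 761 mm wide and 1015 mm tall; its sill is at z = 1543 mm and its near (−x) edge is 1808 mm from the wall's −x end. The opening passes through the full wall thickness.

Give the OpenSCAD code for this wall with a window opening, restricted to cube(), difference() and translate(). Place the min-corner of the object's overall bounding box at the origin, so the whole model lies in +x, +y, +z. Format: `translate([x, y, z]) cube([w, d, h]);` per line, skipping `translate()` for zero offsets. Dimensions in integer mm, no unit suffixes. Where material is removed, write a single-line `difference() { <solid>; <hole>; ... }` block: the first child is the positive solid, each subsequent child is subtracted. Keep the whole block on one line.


difference() { cube([3486, 137, 2939]); translate([1808, 0, 1543]) cube([761, 137, 1015]); }


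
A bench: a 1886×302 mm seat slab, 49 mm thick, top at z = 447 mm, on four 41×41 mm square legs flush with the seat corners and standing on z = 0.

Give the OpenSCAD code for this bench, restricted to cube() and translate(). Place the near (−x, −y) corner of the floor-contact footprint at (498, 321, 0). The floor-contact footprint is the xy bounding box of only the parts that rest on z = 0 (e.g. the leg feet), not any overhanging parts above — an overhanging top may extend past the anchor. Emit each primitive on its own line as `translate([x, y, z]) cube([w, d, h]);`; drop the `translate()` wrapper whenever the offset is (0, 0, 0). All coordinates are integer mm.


// leg_h = 447 − 49 = 398
translate([498, 321, 398]) cube([1886, 302, 49]);
translate([498, 321, 0]) cube([41, 41, 398]);
translate([498, 582, 0]) cube([41, 41, 398]);
translate([2343, 321, 0]) cube([41, 41, 398]);
translate([2343, 582, 0]) cube([41, 41, 398]);


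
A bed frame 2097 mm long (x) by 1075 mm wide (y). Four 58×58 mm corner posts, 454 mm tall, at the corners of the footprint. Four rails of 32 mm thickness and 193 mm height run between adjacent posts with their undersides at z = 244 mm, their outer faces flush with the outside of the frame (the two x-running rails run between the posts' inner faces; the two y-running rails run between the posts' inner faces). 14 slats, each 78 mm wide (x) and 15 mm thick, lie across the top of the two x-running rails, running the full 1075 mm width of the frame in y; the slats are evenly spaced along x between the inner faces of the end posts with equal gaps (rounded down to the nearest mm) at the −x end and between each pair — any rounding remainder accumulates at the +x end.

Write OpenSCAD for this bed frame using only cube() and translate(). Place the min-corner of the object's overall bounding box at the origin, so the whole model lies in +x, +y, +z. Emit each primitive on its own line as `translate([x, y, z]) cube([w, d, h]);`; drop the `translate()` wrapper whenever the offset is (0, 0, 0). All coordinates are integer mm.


cube([58, 58, 454]);
translate([0, 1017, 0]) cube([58, 58, 454]);
translate([2039, 0, 0]) cube([58, 58, 454]);
translate([2039, 1017, 0]) cube([58, 58, 454]);
translate([58, 0, 244]) cube([1981, 32, 193]);
translate([58, 1043, 244]) cube([1981, 32, 193]);
translate([0, 58, 244]) cube([32, 959, 193]);
translate([2065, 58, 244]) cube([32, 959, 193]);
translate([117, 0, 437]) cube([78, 1075, 15]);
translate([254, 0, 437]) cube([78, 1075, 15]);
translate([391, 0, 437]) cube([78, 1075, 15]);
translate([528, 0, 437]) cube([78, 1075, 15]);
translate([665, 0, 437]) cube([78, 1075, 15]);
translate([802, 0, 437]) cube([78, 1075, 15]);
translate([939, 0, 437]) cube([78, 1075, 15]);
translate([1076, 0, 437]) cube([78, 1075, 15]);
translate([1213, 0, 437]) cube([78, 1075, 15]);
translate([1350, 0, 437]) cube([78, 1075, 15]);
translate([1487, 0, 437]) cube([78, 1075, 15]);
translate([1624, 0, 437]) cube([78, 1075, 15]);
translate([1761, 0, 437]) cube([78, 1075, 15]);
translate([1898, 0, 437]) cube([78, 1075, 15]);


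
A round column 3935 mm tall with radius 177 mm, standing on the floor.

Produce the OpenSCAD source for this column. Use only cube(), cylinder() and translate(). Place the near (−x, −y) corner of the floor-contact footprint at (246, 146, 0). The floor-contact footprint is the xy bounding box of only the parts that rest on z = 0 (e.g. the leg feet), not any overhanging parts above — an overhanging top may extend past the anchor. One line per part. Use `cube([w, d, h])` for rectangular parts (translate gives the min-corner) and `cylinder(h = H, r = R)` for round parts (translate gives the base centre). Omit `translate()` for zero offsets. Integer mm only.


translate([423, 323, 0]) cylinder(h = 3935, r = 177);


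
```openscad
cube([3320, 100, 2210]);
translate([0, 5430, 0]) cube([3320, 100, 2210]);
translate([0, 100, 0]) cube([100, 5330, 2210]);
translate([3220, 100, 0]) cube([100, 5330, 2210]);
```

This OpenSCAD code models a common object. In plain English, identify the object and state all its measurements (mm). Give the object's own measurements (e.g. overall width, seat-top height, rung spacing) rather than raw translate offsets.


The wall frame of a small rectangular building: four walls, each 2210 mm tall and 100 mm thick, enclosing a footprint 3320 mm (x) by 5530 mm (y) outside-to-outside, with no floor or roof. The front and back walls (the −y and +y sides) span the full width; the two side walls fit between them.


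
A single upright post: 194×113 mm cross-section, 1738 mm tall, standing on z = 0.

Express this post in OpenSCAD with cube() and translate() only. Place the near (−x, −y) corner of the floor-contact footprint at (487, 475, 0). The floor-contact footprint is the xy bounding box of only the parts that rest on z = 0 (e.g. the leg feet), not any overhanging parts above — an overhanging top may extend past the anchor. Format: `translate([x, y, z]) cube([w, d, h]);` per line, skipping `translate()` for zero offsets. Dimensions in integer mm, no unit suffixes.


translate([487, 475, 0]) cube([194, 113, 1738]);


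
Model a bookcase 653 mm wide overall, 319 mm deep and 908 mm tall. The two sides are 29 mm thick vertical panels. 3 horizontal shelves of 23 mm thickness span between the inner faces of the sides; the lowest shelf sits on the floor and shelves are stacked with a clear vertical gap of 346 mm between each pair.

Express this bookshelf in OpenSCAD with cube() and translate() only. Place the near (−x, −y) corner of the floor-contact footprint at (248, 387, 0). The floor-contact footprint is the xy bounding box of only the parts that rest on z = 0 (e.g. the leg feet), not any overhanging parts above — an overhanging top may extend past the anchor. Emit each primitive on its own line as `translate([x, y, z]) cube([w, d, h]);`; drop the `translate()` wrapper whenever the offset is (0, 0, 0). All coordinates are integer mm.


translate([248, 387, 0]) cube([29, 319, 908]);
translate([872, 387, 0]) cube([29, 319, 908]);
translate([277, 387, 0]) cube([595, 319, 23]);
translate([277, 387, 369]) cube([595, 319, 23]);
translate([277, 387, 738]) cube([595, 319, 23]);
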